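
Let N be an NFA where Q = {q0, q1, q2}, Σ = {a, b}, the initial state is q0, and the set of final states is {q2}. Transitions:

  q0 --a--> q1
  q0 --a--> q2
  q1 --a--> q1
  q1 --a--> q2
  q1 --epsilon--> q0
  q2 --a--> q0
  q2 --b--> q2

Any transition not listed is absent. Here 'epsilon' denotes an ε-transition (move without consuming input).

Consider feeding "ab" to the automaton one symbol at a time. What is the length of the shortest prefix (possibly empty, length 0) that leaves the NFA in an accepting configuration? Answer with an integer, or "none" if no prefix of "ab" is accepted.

Start in {q0}.
Read 'a': q0→{q1, q2}; union {q1, q2}; ε-closure = {q0, q1, q2}.
None of the earlier sets intersect F, but {q0, q1, q2} does.

1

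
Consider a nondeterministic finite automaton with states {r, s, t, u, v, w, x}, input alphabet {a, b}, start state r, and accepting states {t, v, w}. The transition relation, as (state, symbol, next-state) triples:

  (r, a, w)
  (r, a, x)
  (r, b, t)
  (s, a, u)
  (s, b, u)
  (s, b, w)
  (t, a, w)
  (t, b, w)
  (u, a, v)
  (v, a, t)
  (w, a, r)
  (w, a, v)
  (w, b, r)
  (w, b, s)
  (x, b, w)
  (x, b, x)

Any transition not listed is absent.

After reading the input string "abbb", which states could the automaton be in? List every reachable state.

{r, s, t, u, w, x}

Start in {r}.
Read 'a': r→{w, x}; now {w, x}.
Read 'b': w→{r, s}, x→{w, x}; now {r, s, w, x}.
Read 'b': r→{t}, s→{u, w}, w→{r, s}, x→{w, x}; now {r, s, t, u, w, x}.
Read 'b': r→{t}, s→{u, w}, t→{w}, u→∅, w→{r, s}, x→{w, x}; now {r, s, t, u, w, x}.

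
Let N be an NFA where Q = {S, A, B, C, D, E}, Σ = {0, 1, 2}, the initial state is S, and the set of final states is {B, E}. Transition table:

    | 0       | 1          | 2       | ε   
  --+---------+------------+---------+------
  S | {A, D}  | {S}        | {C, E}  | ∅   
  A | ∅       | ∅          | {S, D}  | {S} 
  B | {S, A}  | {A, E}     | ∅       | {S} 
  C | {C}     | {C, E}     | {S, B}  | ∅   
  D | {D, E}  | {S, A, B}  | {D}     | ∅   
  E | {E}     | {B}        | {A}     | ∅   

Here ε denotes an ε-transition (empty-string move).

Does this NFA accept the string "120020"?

No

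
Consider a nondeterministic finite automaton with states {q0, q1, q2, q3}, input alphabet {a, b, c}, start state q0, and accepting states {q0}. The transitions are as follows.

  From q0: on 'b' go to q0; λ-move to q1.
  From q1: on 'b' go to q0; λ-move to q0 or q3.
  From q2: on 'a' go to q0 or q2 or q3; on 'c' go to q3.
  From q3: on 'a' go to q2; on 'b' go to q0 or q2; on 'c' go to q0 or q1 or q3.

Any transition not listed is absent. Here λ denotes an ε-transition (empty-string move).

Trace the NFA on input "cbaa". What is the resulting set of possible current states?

{q0, q1, q2, q3}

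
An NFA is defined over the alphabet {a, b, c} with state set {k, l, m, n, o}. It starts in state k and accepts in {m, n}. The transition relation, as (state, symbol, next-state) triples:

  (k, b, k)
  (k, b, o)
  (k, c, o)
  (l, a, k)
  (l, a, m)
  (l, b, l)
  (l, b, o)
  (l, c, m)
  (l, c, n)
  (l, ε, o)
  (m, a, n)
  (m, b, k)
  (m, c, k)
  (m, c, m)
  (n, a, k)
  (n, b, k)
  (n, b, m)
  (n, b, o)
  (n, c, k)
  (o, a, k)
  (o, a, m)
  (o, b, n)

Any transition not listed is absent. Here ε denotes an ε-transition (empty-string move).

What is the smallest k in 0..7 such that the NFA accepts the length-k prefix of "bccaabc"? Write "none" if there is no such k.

Start in {k}.
Read 'b': {k} → {k, o}.
Read 'c': {k, o} → {o}.
Read 'c': {o} → ∅.
The set is empty and remains empty for the remaining 4 symbols.
No reachable set along the way intersects F.

none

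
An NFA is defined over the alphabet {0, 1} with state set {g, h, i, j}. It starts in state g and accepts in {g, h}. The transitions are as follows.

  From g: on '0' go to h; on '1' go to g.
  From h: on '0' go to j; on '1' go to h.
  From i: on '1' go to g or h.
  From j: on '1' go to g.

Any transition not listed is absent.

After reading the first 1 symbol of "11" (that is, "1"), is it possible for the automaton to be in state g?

Yes

Start in {g}.
Read '1': {g} → {g}.
State g is in {g}.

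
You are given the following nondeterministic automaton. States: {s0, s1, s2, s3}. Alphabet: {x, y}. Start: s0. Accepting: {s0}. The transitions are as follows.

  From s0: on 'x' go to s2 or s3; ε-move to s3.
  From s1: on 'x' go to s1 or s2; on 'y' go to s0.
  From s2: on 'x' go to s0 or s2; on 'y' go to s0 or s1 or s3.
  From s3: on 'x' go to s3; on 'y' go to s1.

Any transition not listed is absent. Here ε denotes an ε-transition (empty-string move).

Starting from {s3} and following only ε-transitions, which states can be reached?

{s3}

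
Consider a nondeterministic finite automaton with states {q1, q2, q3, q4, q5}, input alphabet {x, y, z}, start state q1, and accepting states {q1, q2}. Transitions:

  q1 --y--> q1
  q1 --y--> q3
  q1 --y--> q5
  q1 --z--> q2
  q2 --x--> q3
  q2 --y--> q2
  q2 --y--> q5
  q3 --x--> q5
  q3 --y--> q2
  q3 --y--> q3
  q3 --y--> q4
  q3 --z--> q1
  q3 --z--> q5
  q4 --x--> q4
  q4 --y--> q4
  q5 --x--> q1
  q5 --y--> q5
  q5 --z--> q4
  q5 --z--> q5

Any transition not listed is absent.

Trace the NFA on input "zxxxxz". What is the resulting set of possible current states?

∅

Start in {q1}.
Read 'z': q1→{q2}; now {q2}.
Read 'x': q2→{q3}; now {q3}.
Read 'x': q3→{q5}; now {q5}.
Read 'x': q5→{q1}; now {q1}.
Read 'x': q1→∅; now ∅.
The set is empty and remains empty for the remaining 1 symbol.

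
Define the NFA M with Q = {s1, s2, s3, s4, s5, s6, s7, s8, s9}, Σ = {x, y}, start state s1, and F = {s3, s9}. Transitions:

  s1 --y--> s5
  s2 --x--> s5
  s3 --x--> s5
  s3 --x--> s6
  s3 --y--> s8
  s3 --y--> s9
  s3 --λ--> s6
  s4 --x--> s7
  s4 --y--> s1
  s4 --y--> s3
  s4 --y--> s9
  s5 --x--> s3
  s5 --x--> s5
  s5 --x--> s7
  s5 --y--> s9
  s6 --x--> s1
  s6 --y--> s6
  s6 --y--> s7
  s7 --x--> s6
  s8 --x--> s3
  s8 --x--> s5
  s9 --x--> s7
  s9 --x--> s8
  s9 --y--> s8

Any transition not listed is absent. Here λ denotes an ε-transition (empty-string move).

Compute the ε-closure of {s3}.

{s3, s6}

Begin with {s3}.
ε-move s3 → s6; add s6.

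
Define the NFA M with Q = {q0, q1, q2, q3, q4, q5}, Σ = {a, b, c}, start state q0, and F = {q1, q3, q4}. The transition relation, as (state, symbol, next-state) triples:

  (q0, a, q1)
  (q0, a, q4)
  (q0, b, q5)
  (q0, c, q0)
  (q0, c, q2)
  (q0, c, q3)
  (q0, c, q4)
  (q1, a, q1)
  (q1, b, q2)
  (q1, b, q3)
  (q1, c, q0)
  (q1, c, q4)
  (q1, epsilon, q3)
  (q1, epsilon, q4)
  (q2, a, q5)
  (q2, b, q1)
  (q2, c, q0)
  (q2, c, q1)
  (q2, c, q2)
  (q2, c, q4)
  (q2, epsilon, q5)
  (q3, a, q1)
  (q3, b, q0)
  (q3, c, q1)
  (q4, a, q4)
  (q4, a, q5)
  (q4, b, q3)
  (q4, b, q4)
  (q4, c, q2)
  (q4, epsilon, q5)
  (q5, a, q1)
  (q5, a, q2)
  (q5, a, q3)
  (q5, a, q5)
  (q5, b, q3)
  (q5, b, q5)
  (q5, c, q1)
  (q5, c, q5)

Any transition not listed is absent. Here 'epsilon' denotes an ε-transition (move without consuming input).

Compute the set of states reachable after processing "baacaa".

Start in {q0}.
Read 'b': q0→{q5}; now {q5}.
Read 'a': q5→{q1, q2, q3, q5}; union {q1, q2, q3, q5}; ε-closure = {q1, q2, q3, q4, q5}.
Read 'a': q1→{q1}, q2→{q5}, q3→{q1}, q4→{q4, q5}, q5→{q1, q2, q3, q5}; now {q1, q2, q3, q4, q5}.
Read 'c': q1→{q0, q4}, q2→{q0, q1, q2, q4}, q3→{q1}, q4→{q2}, q5→{q1, q5}; union {q0, q1, q2, q4, q5}; ε-closure = {q0, q1, q2, q3, q4, q5}.
Read 'a': q0→{q1, q4}, q1→{q1}, q2→{q5}, q3→{q1}, q4→{q4, q5}, q5→{q1, q2, q3, q5}; now {q1, q2, q3, q4, q5}.
Read 'a': q1→{q1}, q2→{q5}, q3→{q1}, q4→{q4, q5}, q5→{q1, q2, q3, q5}; now {q1, q2, q3, q4, q5}.

{q1, q2, q3, q4, q5}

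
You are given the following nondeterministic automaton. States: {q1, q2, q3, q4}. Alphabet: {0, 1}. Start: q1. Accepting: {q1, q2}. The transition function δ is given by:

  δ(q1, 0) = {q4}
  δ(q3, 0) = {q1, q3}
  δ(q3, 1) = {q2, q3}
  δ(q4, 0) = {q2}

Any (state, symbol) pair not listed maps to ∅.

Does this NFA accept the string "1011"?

Start in {q1}.
Read '1': {q1} → ∅.
The set is empty and remains empty for the remaining 3 symbols.
The final set ∅ contains no accepting state.

No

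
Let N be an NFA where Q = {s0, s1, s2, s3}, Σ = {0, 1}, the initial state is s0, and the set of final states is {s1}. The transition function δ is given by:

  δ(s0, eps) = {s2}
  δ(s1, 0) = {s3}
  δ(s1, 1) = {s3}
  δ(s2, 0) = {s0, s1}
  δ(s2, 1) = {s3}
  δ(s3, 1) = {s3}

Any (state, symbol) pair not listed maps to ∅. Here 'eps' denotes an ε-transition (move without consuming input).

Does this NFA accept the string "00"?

Yes

Start: ε-closure({s0}) = {s0, s2}.
Read '0': {s0, s2} → {s0, s1, s2}.
Read '0': {s0, s1, s2} → {s0, s1, s2, s3}.
The final set {s0, s1, s2, s3} contains the accepting state s1.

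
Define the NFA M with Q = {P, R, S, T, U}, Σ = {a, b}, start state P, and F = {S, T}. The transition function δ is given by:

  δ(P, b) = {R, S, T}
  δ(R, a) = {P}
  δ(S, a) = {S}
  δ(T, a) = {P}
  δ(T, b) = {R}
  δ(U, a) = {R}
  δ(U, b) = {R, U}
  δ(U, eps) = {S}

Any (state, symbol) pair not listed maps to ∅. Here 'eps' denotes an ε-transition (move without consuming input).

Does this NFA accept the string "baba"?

Start in {P}.
Read 'b': P→{R, S, T}; now {R, S, T}.
Read 'a': R→{P}, S→{S}, T→{P}; now {P, S}.
Read 'b': P→{R, S, T}, S→∅; now {R, S, T}.
Read 'a': R→{P}, S→{S}, T→{P}; now {P, S}.
The final set {P, S} contains the accepting state S.

Yes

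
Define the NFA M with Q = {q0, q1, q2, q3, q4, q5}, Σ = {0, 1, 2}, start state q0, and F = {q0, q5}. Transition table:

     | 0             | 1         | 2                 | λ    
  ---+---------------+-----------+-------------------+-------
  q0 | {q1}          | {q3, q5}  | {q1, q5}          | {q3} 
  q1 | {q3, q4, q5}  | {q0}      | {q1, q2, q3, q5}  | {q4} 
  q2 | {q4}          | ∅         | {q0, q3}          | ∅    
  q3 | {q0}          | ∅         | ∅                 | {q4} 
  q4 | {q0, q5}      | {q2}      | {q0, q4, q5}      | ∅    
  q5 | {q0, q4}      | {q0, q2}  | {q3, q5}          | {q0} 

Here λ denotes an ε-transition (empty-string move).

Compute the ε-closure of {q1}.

Begin with {q1}.
ε-move q1 → q4; add q4.

{q1, q4}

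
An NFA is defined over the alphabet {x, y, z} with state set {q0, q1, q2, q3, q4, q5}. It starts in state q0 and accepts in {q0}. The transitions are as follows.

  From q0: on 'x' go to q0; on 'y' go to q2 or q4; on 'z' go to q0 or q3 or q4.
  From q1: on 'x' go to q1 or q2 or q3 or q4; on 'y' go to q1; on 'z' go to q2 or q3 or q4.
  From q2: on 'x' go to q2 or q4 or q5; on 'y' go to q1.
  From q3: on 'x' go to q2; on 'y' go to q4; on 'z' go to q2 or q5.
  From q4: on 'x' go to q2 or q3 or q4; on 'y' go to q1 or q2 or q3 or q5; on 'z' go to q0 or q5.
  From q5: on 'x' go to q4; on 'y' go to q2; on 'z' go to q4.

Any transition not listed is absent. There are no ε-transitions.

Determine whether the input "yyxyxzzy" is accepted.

Start in {q0}.
Read 'y': q0→{q2, q4}; now {q2, q4}.
Read 'y': q2→{q1}, q4→{q1, q2, q3, q5}; now {q1, q2, q3, q5}.
Read 'x': q1→{q1, q2, q3, q4}, q2→{q2, q4, q5}, q3→{q2}, q5→{q4}; now {q1, q2, q3, q4, q5}.
Read 'y': q1→{q1}, q2→{q1}, q3→{q4}, q4→{q1, q2, q3, q5}, q5→{q2}; now {q1, q2, q3, q4, q5}.
Read 'x': q1→{q1, q2, q3, q4}, q2→{q2, q4, q5}, q3→{q2}, q4→{q2, q3, q4}, q5→{q4}; now {q1, q2, q3, q4, q5}.
Read 'z': q1→{q2, q3, q4}, q2→∅, q3→{q2, q5}, q4→{q0, q5}, q5→{q4}; now {q0, q2, q3, q4, q5}.
Read 'z': q0→{q0, q3, q4}, q2→∅, q3→{q2, q5}, q4→{q0, q5}, q5→{q4}; now {q0, q2, q3, q4, q5}.
Read 'y': q0→{q2, q4}, q2→{q1}, q3→{q4}, q4→{q1, q2, q3, q5}, q5→{q2}; now {q1, q2, q3, q4, q5}.
The final set {q1, q2, q3, q4, q5} contains no accepting state.

No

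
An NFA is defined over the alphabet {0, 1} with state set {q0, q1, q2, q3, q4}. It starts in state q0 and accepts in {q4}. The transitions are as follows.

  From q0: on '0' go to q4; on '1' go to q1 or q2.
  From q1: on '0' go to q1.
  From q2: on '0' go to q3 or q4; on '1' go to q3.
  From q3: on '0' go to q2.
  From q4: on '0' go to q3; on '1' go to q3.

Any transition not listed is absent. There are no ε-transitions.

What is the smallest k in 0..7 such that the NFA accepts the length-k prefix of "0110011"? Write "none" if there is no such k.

1

Start in {q0}.
Read '0': {q0} → {q4}.
None of the earlier sets intersect F, but {q4} does.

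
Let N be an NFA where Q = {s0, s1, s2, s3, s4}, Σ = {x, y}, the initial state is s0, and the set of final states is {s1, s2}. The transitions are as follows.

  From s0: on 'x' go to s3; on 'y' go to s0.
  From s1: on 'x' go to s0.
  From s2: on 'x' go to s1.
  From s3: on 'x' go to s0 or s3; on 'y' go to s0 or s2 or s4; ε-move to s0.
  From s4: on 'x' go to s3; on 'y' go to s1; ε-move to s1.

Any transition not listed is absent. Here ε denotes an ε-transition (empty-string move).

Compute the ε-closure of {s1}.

{s1}

Begin with {s1}.
No ε-moves leave this set, so the closure equals the set itself.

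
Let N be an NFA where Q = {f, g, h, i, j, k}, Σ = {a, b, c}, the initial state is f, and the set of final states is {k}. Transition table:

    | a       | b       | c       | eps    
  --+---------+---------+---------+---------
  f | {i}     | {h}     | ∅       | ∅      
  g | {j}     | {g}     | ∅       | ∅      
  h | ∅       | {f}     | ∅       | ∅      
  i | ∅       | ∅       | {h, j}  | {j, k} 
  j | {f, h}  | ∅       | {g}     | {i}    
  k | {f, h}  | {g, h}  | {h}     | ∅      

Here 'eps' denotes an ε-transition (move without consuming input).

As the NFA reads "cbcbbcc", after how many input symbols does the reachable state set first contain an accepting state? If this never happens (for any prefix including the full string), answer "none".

none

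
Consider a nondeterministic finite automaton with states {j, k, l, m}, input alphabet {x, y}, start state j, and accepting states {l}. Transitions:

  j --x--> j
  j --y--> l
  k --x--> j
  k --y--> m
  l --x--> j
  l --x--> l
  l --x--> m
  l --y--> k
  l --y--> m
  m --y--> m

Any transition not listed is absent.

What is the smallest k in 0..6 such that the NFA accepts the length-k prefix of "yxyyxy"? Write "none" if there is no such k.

1

Start in {j}.
Read 'y': {j} → {l}.
None of the earlier sets intersect F, but {l} does.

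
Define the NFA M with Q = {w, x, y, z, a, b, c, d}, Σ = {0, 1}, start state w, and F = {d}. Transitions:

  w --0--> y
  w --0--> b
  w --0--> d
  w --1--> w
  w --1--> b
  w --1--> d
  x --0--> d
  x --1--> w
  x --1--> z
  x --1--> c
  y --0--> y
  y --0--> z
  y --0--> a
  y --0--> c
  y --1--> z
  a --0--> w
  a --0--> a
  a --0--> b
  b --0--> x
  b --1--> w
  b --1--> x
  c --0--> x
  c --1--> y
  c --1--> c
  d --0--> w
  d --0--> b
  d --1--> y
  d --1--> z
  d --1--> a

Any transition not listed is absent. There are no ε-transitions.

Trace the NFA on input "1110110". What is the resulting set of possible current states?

{w, x, y, z, a, b, c, d}

Start in {w}.
Read '1': {w} → {w, b, d}.
Read '1': {w, b, d} → {w, x, y, z, a, b, d}.
Read '1': {w, x, y, z, a, b, d} → {w, x, y, z, a, b, c, d}.
Read '0': {w, x, y, z, a, b, c, d} → {w, x, y, z, a, b, c, d}.
Read '1': {w, x, y, z, a, b, c, d} → {w, x, y, z, a, b, c, d}.
Read '1': {w, x, y, z, a, b, c, d} → {w, x, y, z, a, b, c, d}.
Read '0': {w, x, y, z, a, b, c, d} → {w, x, y, z, a, b, c, d}.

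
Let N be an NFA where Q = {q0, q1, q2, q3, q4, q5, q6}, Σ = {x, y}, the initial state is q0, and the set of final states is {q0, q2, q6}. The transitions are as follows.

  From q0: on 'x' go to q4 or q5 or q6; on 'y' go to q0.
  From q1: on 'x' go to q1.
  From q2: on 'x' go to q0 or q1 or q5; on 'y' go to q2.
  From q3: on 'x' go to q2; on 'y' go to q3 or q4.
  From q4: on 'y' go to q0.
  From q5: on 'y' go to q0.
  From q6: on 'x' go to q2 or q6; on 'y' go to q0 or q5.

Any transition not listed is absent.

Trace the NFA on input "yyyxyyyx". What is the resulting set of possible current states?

{q4, q5, q6}

Start in {q0}.
Read 'y': {q0} → {q0}.
Read 'y': {q0} → {q0}.
Read 'y': {q0} → {q0}.
Read 'x': {q0} → {q4, q5, q6}.
Read 'y': {q4, q5, q6} → {q0, q5}.
Read 'y': {q0, q5} → {q0}.
Read 'y': {q0} → {q0}.
Read 'x': {q0} → {q4, q5, q6}.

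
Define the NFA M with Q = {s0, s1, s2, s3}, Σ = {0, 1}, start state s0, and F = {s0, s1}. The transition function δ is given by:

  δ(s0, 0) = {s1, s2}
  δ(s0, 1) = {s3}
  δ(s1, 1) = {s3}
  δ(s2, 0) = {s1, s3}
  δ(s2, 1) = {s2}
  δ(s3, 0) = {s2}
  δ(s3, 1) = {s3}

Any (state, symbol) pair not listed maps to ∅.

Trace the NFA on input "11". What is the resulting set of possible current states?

{s3}

Start in {s0}.
Read '1': s0→{s3}; now {s3}.
Read '1': s3→{s3}; now {s3}.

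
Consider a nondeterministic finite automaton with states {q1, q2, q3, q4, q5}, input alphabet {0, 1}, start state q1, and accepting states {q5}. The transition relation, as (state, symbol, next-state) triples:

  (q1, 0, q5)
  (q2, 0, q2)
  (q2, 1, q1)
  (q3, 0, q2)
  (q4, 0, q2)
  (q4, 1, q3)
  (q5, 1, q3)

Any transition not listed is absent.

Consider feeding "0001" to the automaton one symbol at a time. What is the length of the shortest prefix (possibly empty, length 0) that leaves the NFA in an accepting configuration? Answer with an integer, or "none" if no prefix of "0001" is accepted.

Start in {q1}.
Read '0': q1→{q5}; now {q5}.
None of the earlier sets intersect F, but {q5} does.

1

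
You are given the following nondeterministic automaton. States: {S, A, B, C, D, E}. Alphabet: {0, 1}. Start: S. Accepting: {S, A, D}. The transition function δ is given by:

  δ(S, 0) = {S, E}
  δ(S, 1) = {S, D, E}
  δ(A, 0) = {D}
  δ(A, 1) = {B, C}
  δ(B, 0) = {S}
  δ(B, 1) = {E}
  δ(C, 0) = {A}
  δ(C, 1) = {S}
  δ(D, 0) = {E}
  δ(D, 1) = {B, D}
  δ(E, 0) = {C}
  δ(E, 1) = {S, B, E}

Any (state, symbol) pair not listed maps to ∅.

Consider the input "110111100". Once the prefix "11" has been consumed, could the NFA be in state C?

Start in {S}.
Read '1': {S} → {S, D, E}.
Read '1': {S, D, E} → {S, B, D, E}.
State C is not in {S, B, D, E}.

No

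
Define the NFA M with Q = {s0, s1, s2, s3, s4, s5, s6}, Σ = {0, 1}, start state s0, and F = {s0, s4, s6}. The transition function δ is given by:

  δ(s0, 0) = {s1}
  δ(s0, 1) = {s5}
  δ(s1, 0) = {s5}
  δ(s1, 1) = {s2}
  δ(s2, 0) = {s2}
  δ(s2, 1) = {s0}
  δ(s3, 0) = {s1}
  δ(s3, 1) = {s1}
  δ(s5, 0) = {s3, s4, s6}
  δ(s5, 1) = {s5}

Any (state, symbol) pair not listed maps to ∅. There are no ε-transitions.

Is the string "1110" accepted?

Yes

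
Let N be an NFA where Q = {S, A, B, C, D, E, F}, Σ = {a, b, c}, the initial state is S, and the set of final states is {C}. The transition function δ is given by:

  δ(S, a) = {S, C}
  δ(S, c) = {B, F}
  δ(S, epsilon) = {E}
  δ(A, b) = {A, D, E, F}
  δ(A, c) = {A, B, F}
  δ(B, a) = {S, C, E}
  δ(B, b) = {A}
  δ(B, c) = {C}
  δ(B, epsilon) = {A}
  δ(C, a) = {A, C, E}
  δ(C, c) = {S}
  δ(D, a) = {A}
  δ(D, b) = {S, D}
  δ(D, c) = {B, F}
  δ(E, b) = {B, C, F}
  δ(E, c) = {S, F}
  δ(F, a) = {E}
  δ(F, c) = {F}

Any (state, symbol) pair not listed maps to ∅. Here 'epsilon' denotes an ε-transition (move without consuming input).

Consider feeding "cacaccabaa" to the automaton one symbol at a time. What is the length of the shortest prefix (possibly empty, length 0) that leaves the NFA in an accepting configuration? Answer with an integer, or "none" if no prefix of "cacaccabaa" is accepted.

2

Start: ε-closure({S}) = {S, E}.
Read 'c': {S, E} → {S, A, B, E, F}.
Read 'a': {S, A, B, E, F} → {S, C, E}.
None of the earlier sets intersect F, but {S, C, E} does.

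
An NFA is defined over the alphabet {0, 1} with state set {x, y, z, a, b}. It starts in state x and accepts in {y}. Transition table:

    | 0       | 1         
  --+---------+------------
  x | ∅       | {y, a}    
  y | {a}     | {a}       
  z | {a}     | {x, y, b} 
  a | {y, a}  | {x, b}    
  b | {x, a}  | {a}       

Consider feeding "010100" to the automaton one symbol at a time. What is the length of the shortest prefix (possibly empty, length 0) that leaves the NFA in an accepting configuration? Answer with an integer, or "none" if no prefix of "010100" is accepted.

Start in {x}.
Read '0': x→∅; now ∅.
The set is empty and remains empty for the remaining 5 symbols.
No reachable set along the way intersects F.

none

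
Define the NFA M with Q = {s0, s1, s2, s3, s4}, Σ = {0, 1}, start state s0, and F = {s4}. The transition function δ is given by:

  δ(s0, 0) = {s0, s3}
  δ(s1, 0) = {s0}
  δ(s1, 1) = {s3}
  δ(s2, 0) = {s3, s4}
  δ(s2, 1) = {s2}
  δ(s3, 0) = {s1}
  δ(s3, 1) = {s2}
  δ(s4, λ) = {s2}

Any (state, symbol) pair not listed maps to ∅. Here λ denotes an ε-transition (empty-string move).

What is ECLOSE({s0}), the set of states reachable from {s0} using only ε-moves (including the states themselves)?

{s0}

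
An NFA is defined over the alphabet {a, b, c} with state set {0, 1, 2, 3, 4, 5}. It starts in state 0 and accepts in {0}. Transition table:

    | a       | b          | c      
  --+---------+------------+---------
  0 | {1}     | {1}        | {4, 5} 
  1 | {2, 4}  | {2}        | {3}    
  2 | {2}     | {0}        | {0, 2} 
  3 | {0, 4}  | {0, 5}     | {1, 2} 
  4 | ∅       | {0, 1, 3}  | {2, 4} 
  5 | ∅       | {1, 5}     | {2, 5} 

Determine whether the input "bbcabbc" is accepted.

Start in {0}.
Read 'b': 0→{1}; now {1}.
Read 'b': 1→{2}; now {2}.
Read 'c': 2→{0, 2}; now {0, 2}.
Read 'a': 0→{1}, 2→{2}; now {1, 2}.
Read 'b': 1→{2}, 2→{0}; now {0, 2}.
Read 'b': 0→{1}, 2→{0}; now {0, 1}.
Read 'c': 0→{4, 5}, 1→{3}; now {3, 4, 5}.
The final set {3, 4, 5} contains no accepting state.

No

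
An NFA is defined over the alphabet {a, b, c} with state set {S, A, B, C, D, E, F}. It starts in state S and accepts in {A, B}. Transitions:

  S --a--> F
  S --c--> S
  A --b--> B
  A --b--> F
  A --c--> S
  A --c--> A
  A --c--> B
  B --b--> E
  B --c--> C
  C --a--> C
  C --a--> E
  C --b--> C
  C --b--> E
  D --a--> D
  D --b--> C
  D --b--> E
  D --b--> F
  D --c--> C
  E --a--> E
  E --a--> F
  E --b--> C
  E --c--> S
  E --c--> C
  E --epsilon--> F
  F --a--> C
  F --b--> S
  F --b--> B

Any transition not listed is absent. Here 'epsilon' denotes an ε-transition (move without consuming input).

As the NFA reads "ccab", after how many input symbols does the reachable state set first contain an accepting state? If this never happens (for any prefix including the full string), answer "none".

Start in {S}.
Read 'c': S→{S}; now {S}.
Read 'c': S→{S}; now {S}.
Read 'a': S→{F}; now {F}.
Read 'b': F→{S, B}; now {S, B}.
None of the earlier sets intersect F, but {S, B} does.

4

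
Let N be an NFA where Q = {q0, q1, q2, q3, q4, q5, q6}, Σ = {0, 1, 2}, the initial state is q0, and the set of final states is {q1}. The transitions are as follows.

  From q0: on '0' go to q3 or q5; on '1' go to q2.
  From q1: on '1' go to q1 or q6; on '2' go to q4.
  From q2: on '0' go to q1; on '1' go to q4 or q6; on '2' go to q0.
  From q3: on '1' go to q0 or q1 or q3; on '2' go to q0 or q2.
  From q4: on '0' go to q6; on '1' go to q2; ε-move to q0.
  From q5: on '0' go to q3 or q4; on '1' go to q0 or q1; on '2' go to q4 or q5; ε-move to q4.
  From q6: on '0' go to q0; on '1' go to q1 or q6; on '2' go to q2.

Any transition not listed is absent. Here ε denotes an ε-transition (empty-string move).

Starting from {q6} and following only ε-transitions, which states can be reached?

Begin with {q6}.
No ε-moves leave this set, so the closure equals the set itself.

{q6}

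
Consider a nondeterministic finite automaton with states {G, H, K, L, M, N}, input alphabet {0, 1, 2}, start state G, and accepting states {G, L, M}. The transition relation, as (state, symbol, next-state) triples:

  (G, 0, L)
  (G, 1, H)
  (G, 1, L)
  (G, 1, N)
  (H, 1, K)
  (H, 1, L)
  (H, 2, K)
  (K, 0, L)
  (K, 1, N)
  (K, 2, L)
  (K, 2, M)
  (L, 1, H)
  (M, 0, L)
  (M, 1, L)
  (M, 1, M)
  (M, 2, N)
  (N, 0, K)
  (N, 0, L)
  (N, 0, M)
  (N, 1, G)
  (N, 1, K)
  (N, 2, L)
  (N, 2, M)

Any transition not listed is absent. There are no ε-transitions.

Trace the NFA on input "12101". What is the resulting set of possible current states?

Start in {G}.
Read '1': {G} → {H, L, N}.
Read '2': {H, L, N} → {K, L, M}.
Read '1': {K, L, M} → {H, L, M, N}.
Read '0': {H, L, M, N} → {K, L, M}.
Read '1': {K, L, M} → {H, L, M, N}.

{H, L, M, N}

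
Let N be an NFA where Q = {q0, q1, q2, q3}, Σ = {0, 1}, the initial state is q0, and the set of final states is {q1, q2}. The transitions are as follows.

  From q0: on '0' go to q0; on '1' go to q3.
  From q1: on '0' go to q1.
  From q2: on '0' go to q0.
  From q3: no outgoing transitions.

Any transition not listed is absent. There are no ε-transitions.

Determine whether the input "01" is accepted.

Start in {q0}.
Read '0': {q0} → {q0}.
Read '1': {q0} → {q3}.
The final set {q3} contains no accepting state.

No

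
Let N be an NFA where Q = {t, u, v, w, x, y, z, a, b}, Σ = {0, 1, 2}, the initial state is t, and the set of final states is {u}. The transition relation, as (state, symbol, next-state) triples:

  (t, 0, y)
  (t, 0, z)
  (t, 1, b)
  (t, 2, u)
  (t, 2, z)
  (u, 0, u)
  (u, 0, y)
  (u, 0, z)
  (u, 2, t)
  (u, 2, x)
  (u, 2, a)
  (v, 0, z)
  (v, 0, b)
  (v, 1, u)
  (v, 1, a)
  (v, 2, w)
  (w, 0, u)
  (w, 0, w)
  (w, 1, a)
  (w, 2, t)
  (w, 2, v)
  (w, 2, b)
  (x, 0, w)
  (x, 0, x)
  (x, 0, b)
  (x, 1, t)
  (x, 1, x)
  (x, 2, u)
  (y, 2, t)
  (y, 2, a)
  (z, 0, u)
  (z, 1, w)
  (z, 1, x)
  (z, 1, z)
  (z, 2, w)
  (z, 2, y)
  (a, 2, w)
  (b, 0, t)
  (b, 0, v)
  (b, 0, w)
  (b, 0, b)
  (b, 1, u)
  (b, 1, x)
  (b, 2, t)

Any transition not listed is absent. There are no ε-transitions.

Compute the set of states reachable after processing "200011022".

{t, u, v, w, x, z, a, b}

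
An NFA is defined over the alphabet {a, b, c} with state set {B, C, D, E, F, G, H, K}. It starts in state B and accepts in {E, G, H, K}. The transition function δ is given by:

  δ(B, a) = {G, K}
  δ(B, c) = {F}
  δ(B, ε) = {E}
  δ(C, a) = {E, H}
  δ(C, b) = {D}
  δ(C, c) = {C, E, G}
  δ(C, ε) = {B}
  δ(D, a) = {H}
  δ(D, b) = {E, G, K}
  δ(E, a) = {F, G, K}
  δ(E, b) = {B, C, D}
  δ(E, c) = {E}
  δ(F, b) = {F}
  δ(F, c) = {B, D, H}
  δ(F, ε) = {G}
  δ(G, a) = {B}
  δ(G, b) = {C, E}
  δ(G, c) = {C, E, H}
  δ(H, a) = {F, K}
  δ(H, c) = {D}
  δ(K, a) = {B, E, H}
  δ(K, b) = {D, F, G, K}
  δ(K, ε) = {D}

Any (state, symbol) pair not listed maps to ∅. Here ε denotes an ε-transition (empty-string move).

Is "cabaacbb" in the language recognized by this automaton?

Start: ε-closure({B}) = {B, E}.
Read 'c': B→{F}, E→{E}; union {E, F}; ε-closure = {E, F, G}.
Read 'a': E→{F, G, K}, F→∅, G→{B}; union {B, F, G, K}; ε-closure = {B, D, E, F, G, K}.
Read 'b': B→∅, D→{E, G, K}, E→{B, C, D}, F→{F}, G→{C, E}, K→{D, F, G, K}; now {B, C, D, E, F, G, K}.
Read 'a': B→{G, K}, C→{E, H}, D→{H}, E→{F, G, K}, F→∅, G→{B}, K→{B, E, H}; union {B, E, F, G, H, K}; ε-closure = {B, D, E, F, G, H, K}.
Read 'a': B→{G, K}, D→{H}, E→{F, G, K}, F→∅, G→{B}, H→{F, K}, K→{B, E, H}; union {B, E, F, G, H, K}; ε-closure = {B, D, E, F, G, H, K}.
Read 'c': B→{F}, D→∅, E→{E}, F→{B, D, H}, G→{C, E, H}, H→{D}, K→∅; union {B, C, D, E, F, H}; ε-closure = {B, C, D, E, F, G, H}.
Read 'b': B→∅, C→{D}, D→{E, G, K}, E→{B, C, D}, F→{F}, G→{C, E}, H→∅; now {B, C, D, E, F, G, K}.
Read 'b': B→∅, C→{D}, D→{E, G, K}, E→{B, C, D}, F→{F}, G→{C, E}, K→{D, F, G, K}; now {B, C, D, E, F, G, K}.
The final set {B, C, D, E, F, G, K} contains the accepting states E, G, K.

Yes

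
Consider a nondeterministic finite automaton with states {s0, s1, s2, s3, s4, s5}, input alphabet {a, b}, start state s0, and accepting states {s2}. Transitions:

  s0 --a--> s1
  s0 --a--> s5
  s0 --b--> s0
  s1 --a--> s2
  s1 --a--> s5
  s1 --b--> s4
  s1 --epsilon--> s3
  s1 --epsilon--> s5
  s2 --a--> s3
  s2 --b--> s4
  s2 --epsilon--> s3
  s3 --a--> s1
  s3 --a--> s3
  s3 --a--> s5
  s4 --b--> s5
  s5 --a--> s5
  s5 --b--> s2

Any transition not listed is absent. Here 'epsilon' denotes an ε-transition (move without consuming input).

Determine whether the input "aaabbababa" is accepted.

Start in {s0}.
Read 'a': {s0} → {s1, s3, s5}.
Read 'a': {s1, s3, s5} → {s1, s2, s3, s5}.
Read 'a': {s1, s2, s3, s5} → {s1, s2, s3, s5}.
Read 'b': {s1, s2, s3, s5} → {s2, s3, s4}.
Read 'b': {s2, s3, s4} → {s4, s5}.
Read 'a': {s4, s5} → {s5}.
Read 'b': {s5} → {s2, s3}.
Read 'a': {s2, s3} → {s1, s3, s5}.
Read 'b': {s1, s3, s5} → {s2, s3, s4}.
Read 'a': {s2, s3, s4} → {s1, s3, s5}.
The final set {s1, s3, s5} contains no accepting state.

No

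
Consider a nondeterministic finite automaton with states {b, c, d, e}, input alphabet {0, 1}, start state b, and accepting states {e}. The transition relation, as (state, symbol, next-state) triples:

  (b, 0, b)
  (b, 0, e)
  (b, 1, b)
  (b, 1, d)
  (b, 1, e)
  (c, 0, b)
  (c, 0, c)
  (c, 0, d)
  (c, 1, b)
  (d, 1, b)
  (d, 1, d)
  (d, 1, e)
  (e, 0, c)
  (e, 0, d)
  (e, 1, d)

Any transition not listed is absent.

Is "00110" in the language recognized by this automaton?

Yes

Start in {b}.
Read '0': {b} → {b, e}.
Read '0': {b, e} → {b, c, d, e}.
Read '1': {b, c, d, e} → {b, d, e}.
Read '1': {b, d, e} → {b, d, e}.
Read '0': {b, d, e} → {b, c, d, e}.
The final set {b, c, d, e} contains the accepting state e.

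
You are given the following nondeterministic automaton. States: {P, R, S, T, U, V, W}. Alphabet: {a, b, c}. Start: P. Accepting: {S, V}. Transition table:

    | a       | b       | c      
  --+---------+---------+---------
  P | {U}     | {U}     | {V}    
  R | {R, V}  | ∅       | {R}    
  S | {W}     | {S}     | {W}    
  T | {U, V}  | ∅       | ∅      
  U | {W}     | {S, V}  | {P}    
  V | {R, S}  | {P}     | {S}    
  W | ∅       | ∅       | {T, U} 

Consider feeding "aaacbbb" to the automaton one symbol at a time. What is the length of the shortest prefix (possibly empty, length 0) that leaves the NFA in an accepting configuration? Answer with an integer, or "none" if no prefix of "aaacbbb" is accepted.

none

Start in {P}.
Read 'a': P→{U}; now {U}.
Read 'a': U→{W}; now {W}.
Read 'a': W→∅; now ∅.
The set is empty and remains empty for the remaining 4 symbols.
No reachable set along the way intersects F.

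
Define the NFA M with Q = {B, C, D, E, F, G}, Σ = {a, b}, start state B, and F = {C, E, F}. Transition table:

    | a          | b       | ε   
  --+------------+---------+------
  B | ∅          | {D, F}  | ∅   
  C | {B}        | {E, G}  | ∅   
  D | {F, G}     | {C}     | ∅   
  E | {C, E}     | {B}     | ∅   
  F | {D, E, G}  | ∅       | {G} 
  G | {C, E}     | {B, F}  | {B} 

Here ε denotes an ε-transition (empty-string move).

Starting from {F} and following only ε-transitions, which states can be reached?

{B, F, G}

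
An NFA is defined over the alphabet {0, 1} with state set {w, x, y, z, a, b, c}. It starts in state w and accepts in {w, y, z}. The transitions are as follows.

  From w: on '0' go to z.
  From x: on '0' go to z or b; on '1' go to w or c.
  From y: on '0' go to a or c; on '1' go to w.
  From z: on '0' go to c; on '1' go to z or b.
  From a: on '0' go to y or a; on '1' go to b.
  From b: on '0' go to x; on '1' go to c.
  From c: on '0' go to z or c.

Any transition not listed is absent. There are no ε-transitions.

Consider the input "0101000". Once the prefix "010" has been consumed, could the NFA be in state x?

Yes

Start in {w}.
Read '0': w→{z}; now {z}.
Read '1': z→{z, b}; now {z, b}.
Read '0': z→{c}, b→{x}; now {x, c}.
State x is in {x, c}.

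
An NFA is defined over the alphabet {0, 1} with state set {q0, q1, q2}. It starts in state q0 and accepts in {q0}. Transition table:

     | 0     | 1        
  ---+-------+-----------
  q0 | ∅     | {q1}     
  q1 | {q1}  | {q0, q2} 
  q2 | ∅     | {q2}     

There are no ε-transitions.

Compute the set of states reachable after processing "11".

{q0, q2}

Start in {q0}.
Read '1': {q0} → {q1}.
Read '1': {q1} → {q0, q2}.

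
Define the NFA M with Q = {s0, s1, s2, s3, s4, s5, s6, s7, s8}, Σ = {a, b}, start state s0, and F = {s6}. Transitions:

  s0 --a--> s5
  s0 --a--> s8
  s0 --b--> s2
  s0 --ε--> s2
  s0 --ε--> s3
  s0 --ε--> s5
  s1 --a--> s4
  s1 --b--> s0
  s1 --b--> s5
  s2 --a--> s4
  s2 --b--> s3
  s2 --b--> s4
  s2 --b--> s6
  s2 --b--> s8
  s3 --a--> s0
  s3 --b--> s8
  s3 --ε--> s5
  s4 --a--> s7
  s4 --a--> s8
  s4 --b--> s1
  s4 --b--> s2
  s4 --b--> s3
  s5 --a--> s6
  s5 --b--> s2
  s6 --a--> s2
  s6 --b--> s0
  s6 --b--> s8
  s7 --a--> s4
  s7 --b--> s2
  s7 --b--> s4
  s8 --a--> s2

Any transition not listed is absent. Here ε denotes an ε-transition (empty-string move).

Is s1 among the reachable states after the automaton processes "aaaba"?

No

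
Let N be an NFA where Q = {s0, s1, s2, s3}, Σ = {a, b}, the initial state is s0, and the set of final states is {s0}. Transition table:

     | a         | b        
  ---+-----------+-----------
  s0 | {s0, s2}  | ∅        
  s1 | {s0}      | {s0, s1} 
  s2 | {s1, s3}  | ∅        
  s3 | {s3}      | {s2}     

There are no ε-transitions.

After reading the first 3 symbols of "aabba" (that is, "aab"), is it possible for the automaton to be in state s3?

No

Start in {s0}.
Read 'a': s0→{s0, s2}; now {s0, s2}.
Read 'a': s0→{s0, s2}, s2→{s1, s3}; now {s0, s1, s2, s3}.
Read 'b': s0→∅, s1→{s0, s1}, s2→∅, s3→{s2}; now {s0, s1, s2}.
State s3 is not in {s0, s1, s2}.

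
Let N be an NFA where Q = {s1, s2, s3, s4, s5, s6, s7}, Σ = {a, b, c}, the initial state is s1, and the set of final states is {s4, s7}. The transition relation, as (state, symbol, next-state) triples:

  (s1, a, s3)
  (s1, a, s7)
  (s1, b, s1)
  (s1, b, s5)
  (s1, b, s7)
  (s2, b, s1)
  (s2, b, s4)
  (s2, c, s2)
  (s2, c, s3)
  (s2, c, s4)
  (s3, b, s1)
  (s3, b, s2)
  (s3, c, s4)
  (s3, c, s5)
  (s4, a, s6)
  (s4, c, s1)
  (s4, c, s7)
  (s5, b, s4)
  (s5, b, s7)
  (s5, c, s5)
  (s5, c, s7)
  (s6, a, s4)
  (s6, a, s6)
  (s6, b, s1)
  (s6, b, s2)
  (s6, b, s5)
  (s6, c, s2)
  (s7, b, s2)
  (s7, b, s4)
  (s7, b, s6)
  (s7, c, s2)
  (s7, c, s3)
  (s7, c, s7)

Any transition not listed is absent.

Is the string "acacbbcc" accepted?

Yes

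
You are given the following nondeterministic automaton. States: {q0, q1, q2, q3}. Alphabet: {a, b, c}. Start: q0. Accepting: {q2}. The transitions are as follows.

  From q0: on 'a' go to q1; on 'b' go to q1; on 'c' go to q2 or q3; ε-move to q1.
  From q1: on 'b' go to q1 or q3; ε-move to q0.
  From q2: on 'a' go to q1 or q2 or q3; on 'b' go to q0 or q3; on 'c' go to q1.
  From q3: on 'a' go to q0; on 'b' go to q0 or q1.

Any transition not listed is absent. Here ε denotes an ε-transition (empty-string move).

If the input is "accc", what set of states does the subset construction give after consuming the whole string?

{q2, q3}

Start: ε-closure({q0}) = {q0, q1}.
Read 'a': q0→{q1}, q1→∅; union {q1}; ε-closure = {q0, q1}.
Read 'c': q0→{q2, q3}, q1→∅; now {q2, q3}.
Read 'c': q2→{q1}, q3→∅; union {q1}; ε-closure = {q0, q1}.
Read 'c': q0→{q2, q3}, q1→∅; now {q2, q3}.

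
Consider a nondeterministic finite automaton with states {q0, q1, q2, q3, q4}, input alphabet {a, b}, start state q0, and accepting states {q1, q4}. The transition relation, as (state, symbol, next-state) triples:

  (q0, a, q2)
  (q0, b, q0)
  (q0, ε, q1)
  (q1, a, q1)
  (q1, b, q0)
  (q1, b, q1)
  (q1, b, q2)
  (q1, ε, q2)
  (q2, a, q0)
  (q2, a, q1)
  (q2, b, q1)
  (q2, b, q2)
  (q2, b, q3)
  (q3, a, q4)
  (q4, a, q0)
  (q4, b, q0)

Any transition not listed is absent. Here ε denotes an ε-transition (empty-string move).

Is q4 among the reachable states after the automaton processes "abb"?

Start: ε-closure({q0}) = {q0, q1, q2}.
Read 'a': q0→{q2}, q1→{q1}, q2→{q0, q1}; now {q0, q1, q2}.
Read 'b': q0→{q0}, q1→{q0, q1, q2}, q2→{q1, q2, q3}; now {q0, q1, q2, q3}.
Read 'b': q0→{q0}, q1→{q0, q1, q2}, q2→{q1, q2, q3}, q3→∅; now {q0, q1, q2, q3}.
State q4 is not in {q0, q1, q2, q3}.

No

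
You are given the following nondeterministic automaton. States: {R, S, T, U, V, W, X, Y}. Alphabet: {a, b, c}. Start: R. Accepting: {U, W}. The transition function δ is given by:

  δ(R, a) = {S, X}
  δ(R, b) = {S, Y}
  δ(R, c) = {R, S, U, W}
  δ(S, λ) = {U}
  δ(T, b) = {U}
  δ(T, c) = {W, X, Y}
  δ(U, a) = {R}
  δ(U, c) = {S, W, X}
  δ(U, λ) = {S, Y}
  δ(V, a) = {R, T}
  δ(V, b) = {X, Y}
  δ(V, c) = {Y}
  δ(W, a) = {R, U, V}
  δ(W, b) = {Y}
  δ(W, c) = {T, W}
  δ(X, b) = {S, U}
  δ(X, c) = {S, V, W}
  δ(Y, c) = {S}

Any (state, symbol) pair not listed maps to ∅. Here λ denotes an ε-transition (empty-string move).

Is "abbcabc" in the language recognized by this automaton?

Start in {R}.
Read 'a': R→{S, X}; union {S, X}; ε-closure = {S, U, X, Y}.
Read 'b': S→∅, U→∅, X→{S, U}, Y→∅; union {S, U}; ε-closure = {S, U, Y}.
Read 'b': S→∅, U→∅, Y→∅; now ∅.
The set is empty and remains empty for the remaining 4 symbols.
The final set ∅ contains no accepting state.

No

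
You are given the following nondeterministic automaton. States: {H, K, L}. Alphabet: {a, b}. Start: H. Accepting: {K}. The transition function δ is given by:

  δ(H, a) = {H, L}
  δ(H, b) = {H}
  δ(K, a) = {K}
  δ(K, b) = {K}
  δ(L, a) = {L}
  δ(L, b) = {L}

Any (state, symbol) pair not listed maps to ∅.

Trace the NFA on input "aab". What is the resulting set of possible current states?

{H, L}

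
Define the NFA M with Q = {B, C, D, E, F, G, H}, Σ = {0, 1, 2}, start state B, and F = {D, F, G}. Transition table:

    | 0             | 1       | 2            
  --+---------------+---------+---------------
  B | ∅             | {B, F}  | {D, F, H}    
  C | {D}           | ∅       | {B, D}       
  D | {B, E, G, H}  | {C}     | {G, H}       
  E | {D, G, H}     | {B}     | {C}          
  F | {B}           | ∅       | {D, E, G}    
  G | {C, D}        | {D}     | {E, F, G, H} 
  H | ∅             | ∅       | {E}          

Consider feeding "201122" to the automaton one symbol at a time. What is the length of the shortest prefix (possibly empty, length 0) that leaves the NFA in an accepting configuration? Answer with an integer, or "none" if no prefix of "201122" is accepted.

1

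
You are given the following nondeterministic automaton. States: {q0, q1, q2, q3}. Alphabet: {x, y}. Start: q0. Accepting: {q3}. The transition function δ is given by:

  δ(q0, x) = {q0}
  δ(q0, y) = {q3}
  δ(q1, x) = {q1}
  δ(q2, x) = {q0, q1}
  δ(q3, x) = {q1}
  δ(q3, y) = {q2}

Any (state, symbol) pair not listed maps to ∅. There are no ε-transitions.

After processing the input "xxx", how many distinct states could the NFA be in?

Start in {q0}.
Read 'x': {q0} → {q0}.
Read 'x': {q0} → {q0}.
Read 'x': {q0} → {q0}.
That set has 1 state.

1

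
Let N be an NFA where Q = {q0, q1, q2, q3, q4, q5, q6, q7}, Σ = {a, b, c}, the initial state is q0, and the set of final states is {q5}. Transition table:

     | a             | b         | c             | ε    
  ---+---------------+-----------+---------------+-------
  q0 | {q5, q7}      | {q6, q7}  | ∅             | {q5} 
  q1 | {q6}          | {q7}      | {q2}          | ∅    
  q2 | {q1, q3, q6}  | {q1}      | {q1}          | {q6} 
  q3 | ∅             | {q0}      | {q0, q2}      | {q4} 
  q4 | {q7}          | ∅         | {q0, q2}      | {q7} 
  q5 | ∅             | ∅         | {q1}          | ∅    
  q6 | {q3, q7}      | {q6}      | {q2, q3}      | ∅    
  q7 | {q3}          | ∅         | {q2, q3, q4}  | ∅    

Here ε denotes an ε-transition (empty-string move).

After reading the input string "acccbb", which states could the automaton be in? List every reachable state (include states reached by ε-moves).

{q6, q7}

Start: ε-closure({q0}) = {q0, q5}.
Read 'a': q0→{q5, q7}, q5→∅; now {q5, q7}.
Read 'c': q5→{q1}, q7→{q2, q3, q4}; union {q1, q2, q3, q4}; ε-closure = {q1, q2, q3, q4, q6, q7}.
Read 'c': q1→{q2}, q2→{q1}, q3→{q0, q2}, q4→{q0, q2}, q6→{q2, q3}, q7→{q2, q3, q4}; union {q0, q1, q2, q3, q4}; ε-closure = {q0, q1, q2, q3, q4, q5, q6, q7}.
Read 'c': q0→∅, q1→{q2}, q2→{q1}, q3→{q0, q2}, q4→{q0, q2}, q5→{q1}, q6→{q2, q3}, q7→{q2, q3, q4}; union {q0, q1, q2, q3, q4}; ε-closure = {q0, q1, q2, q3, q4, q5, q6, q7}.
Read 'b': q0→{q6, q7}, q1→{q7}, q2→{q1}, q3→{q0}, q4→∅, q5→∅, q6→{q6}, q7→∅; union {q0, q1, q6, q7}; ε-closure = {q0, q1, q5, q6, q7}.
Read 'b': q0→{q6, q7}, q1→{q7}, q5→∅, q6→{q6}, q7→∅; now {q6, q7}.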